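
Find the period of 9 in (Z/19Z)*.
9

19 is prime, so ord(9) divides φ(19) = 18.
Divisors of 18: 1, 2, 3, 6, 9, 18.
Repeated squaring: 9^1 ≡ 9, 9^2 ≡ 5, 9^4 ≡ 6, 9^8 ≡ 17, 9^16 ≡ 4 (mod 19).
Test 9^d mod 19 for each divisor d in increasing order:
9^1 ≡ 9
9^2 ≡ 5
9^3 = 9^2·9^1 ≡ 7
9^6 = 9^4·9^2 ≡ 11
9^9 = 9^8·9^1 ≡ 1  ← first divisor giving 1
The order is 9.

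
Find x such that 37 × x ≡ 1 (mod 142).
119

gcd(37, 142) = 1, so the inverse exists.
Extended Euclidean algorithm on (142, 37):
142 = 3 × 37 + 31  ⟹  31 = (1)·142 + (-3)·37
37 = 1 × 31 + 6  ⟹  6 = (-1)·142 + (4)·37
31 = 5 × 6 + 1  ⟹  1 = (6)·142 + (-23)·37
So (-23)·37 ≡ 1 (mod 142), i.e. 37^(-1) ≡ -23 ≡ 119 (mod 142).
Check: 37 × 119 = 4403 ≡ 1 (mod 142)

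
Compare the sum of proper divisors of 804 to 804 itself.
abundant

Proper divisors of 804: sum = 1 + 2 + 3 + 4 + 6 + 12 + 67 + 134 + 201 + 268 + 402 = 1100
Since 1100 > 804, 804 is abundant.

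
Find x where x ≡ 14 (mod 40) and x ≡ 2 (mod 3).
14

Using Chinese Remainder Theorem:
M = 40 × 3 = 120
M1 = 3, M2 = 40
y1 = 3^(-1) mod 40 = 27
y2 = 40^(-1) mod 3 = 1
x = (14×3×27 + 2×40×1) mod 120 = 14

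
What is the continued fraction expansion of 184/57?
[3; 4, 2, 1, 1, 2]

Euclidean algorithm steps:
184 = 3 × 57 + 13
57 = 4 × 13 + 5
13 = 2 × 5 + 3
5 = 1 × 3 + 2
3 = 1 × 2 + 1
2 = 2 × 1 + 0
Continued fraction: [3; 4, 2, 1, 1, 2]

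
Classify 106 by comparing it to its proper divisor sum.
deficient

Proper divisors of 106: sum = 1 + 2 + 53 = 56
Since 56 < 106, 106 is deficient.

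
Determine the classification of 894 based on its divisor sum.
abundant

Proper divisors of 894: sum = 1 + 2 + 3 + 6 + 149 + 298 + 447 = 906
Since 906 > 894, 894 is abundant.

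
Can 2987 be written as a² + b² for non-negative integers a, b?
Not possible

Factorization: 2987 = 29 × 103
By Fermat: n is sum of two squares iff every prime p ≡ 3 (mod 4) appears to even power.
Prime(s) ≡ 3 (mod 4) with odd exponent: [(103, 1)]
Therefore 2987 cannot be expressed as a² + b².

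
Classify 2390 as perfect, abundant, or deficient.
deficient

Proper divisors of 2390: sum = 1 + 2 + 5 + 10 + 239 + 478 + 1195 = 1930
Since 1930 < 2390, 2390 is deficient.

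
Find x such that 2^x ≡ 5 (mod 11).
4

Baby-step giant-step with step n = ⌈√11⌉ = 4.
Baby steps 2^j mod 11 (j:value) for j=0..3: 0:1, 1:2, 2:4, 3:8.
Giant-step multiplier: 2^(-4) ≡ 2^(10-4) = 2^6 ≡ 9 (mod 11).
Giant steps γ_i = 5·9^i mod 11: γ_0=5, γ_1=1 (in table at j=0).
x = i·n + j = 1·4 + 0 = 4.
Check: 2^4 ≡ 5 (mod 11).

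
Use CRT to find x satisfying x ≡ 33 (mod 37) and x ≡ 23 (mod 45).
1328

Using Chinese Remainder Theorem:
M = 37 × 45 = 1665
M1 = 45, M2 = 37
y1 = 45^(-1) mod 37 = 14
y2 = 37^(-1) mod 45 = 28
x = (33×45×14 + 23×37×28) mod 1665 = 1328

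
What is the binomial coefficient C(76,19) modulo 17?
10

Using Lucas' theorem:
Write n=76 and k=19 in base 17:
n in base 17: [4, 8]
k in base 17: [1, 2]
C(76,19) mod 17 = ∏ C(n_i, k_i) mod 17
Digit binomials (mod 17): C(4,1) = 4; C(8,2) = 28 ≡ 11
Product: 4 × 11 = 44 ≡ 10 (mod 17)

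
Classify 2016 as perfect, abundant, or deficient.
abundant

Proper divisors of 2016: sum = 1 + 2 + 3 + 4 + 6 + 7 + 8 + 9 + ... + 336 + 504 + 672 + 1008 (35 divisors) = 4536
Since 4536 > 2016, 2016 is abundant.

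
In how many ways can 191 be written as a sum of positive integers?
1820701100652

p(n) counts ways to write n as a sum of positive integers (order ignored).
Euler's pentagonal recurrence: p(k) = p(k-1) + p(k-2) - p(k-5) - p(k-7) + p(k-12) + p(k-15) - ... (offsets j(3j∓1)/2, signs ++--, p(0)=1, p(<0)=0).
DP table for k = 0..190: p(0)=1, p(1)=1, p(2)=2, p(3)=3, p(4)=5, p(5)=7, p(6)=11, p(7)=15, p(8)=22, p(9)=30, p(10)=42, p(11)=56, p(12)=77, p(13)=101, p(14)=135, p(15)=176, p(16)=231, p(17)=297, p(18)=385, p(19)=490, p(20)=627, p(21)=792, p(22)=1002, p(23)=1255, p(24)=1575, p(25)=1958, p(26)=2436, p(27)=3010, p(28)=3718, p(29)=4565, p(30)=5604, p(31)=6842, p(32)=8349, p(33)=10143, p(34)=12310, p(35)=14883, p(36)=17977, p(37)=21637, p(38)=26015, p(39)=31185, p(40)=37338, p(41)=44583, p(42)=53174, p(43)=63261, p(44)=75175, p(45)=89134, p(46)=105558, p(47)=124754, p(48)=147273, p(49)=173525, p(50)=204226, p(51)=239943, p(52)=281589, p(53)=329931, p(54)=386155, p(55)=451276, p(56)=526823, p(57)=614154, p(58)=715220, p(59)=831820, p(60)=966467, p(61)=1121505, p(62)=1300156, p(63)=1505499, p(64)=1741630, p(65)=2012558, p(66)=2323520, p(67)=2679689, p(68)=3087735, p(69)=3554345, p(70)=4087968, p(71)=4697205, p(72)=5392783, p(73)=6185689, p(74)=7089500, p(75)=8118264, p(76)=9289091, p(77)=10619863, p(78)=12132164, p(79)=13848650, p(80)=15796476, p(81)=18004327, p(82)=20506255, p(83)=23338469, p(84)=26543660, p(85)=30167357, p(86)=34262962, p(87)=38887673, p(88)=44108109, p(89)=49995925, p(90)=56634173, p(91)=64112359, p(92)=72533807, p(93)=82010177, p(94)=92669720, p(95)=104651419, p(96)=118114304, p(97)=133230930, p(98)=150198136, p(99)=169229875, p(100)=190569292, p(101)=214481126, p(102)=241265379, p(103)=271248950, p(104)=304801365, p(105)=342325709, p(106)=384276336, p(107)=431149389, p(108)=483502844, p(109)=541946240, p(110)=607163746, p(111)=679903203, p(112)=761002156, p(113)=851376628, p(114)=952050665, p(115)=1064144451, p(116)=1188908248, p(117)=1327710076, p(118)=1482074143, p(119)=1653668665, p(120)=1844349560, p(121)=2056148051, p(122)=2291320912, p(123)=2552338241, p(124)=2841940500, p(125)=3163127352, p(126)=3519222692, p(127)=3913864295, p(128)=4351078600, p(129)=4835271870, p(130)=5371315400, p(131)=5964539504, p(132)=6620830889, p(133)=7346629512, p(134)=8149040695, p(135)=9035836076, p(136)=10015581680, p(137)=11097645016, p(138)=12292341831, p(139)=13610949895, p(140)=15065878135, p(141)=16670689208, p(142)=18440293320, p(143)=20390982757, p(144)=22540654445, p(145)=24908858009, p(146)=27517052599, p(147)=30388671978, p(148)=33549419497, p(149)=37027355200, p(150)=40853235313, p(151)=45060624582, p(152)=49686288421, p(153)=54770336324, p(154)=60356673280, p(155)=66493182097, p(156)=73232243759, p(157)=80630964769, p(158)=88751778802, p(159)=97662728555, p(160)=107438159466, p(161)=118159068427, p(162)=129913904637, p(163)=142798995930, p(164)=156919475295, p(165)=172389800255, p(166)=189334822579, p(167)=207890420102, p(168)=228204732751, p(169)=250438925115, p(170)=274768617130, p(171)=301384802048, p(172)=330495499613, p(173)=362326859895, p(174)=397125074750, p(175)=435157697830, p(176)=476715857290, p(177)=522115831195, p(178)=571701605655, p(179)=625846753120, p(180)=684957390936, p(181)=749474411781, p(182)=819876908323, p(183)=896684817527, p(184)=980462880430, p(185)=1071823774337, p(186)=1171432692373, p(187)=1280011042268, p(188)=1398341745571, p(189)=1527273599625, p(190)=1667727404093.
Final step: p(191) = p(190) + p(189) - p(186) - p(184) + p(179) + p(176) - p(169) - p(165) + p(156) + p(151) - p(140) - p(134) + p(121) + p(114) - p(99) - p(91) + p(74) + p(65) - p(46) - p(36) + p(15) + p(4)
= 1667727404093 + 1527273599625 - 1171432692373 - 980462880430 + 625846753120 + 476715857290 - 250438925115 - 172389800255 + 73232243759 + 45060624582 - 15065878135 - 8149040695 + 2056148051 + 952050665 - 169229875 - 64112359 + 7089500 + 2012558 - 105558 - 17977 + 176 + 5
= 1820701100652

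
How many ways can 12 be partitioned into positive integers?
77

p(n) counts ways to write n as a sum of positive integers (order ignored).
Euler's pentagonal recurrence: p(k) = p(k-1) + p(k-2) - p(k-5) - p(k-7) + p(k-12) + p(k-15) - ... (offsets j(3j∓1)/2, signs ++--, p(0)=1, p(<0)=0).
DP table for k = 0..11: p(0)=1, p(1)=1, p(2)=2, p(3)=3, p(4)=5, p(5)=7, p(6)=11, p(7)=15, p(8)=22, p(9)=30, p(10)=42, p(11)=56.
Final step: p(12) = p(11) + p(10) - p(7) - p(5) + p(0)
= 56 + 42 - 15 - 7 + 1
= 77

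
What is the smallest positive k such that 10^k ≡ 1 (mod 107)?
53

107 is prime, so ord(10) divides φ(107) = 106.
Divisors of 106: 1, 2, 53, 106.
Repeated squaring: 10^1 ≡ 10, 10^2 ≡ 100, 10^4 ≡ 49, 10^8 ≡ 47, 10^16 ≡ 69, 10^32 ≡ 53, 10^64 ≡ 27 (mod 107).
Test 10^d mod 107 for each divisor d in increasing order:
10^1 ≡ 10
10^2 ≡ 100
10^53 = 10^32·10^16·10^4·10^1 ≡ 1  ← first divisor giving 1
The order is 53.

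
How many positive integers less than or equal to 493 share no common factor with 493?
448

493 = 17 × 29
φ(n) = n × ∏(1 - 1/p) for each prime p dividing n
φ(493) = 493 × (1 - 1/17) × (1 - 1/29) = 448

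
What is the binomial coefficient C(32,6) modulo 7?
0

Using Lucas' theorem:
Write n=32 and k=6 in base 7:
n in base 7: [4, 4]
k in base 7: [0, 6]
C(32,6) mod 7 = ∏ C(n_i, k_i) mod 7
Digit binomials (mod 7): C(4,0) = 1; C(4,6) = 0 (k_i > n_i)
Product: 1 × 0 = 0 ≡ 0 (mod 7)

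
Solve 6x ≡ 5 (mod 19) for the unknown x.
x ≡ 4 (mod 19)

gcd(6, 19) = 1, which divides 5, so solutions exist.
Find 6^(-1) mod 19 by the extended Euclidean algorithm:
19 = 3 × 6 + 1  ⟹  1 = (1)·19 + (-3)·6
So (-3)·6 ≡ 1 (mod 19), i.e. 6^(-1) ≡ -3 ≡ 16 (mod 19).
x ≡ 16 × 5 = 80 ≡ 4 (mod 19).
Check: 6 × 4 = 24 ≡ 5 (mod 19).
Unique solution: x ≡ 4 (mod 19)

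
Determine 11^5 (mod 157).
126

Repeated squaring. Binary of 5 = 101.
11^1 ≡ 11 (mod 157); 11^2 ≡ 121 (mod 157); 11^4 ≡ 40 (mod 157)
11^5 = 11^1 × 11^4 ≡ 126 (mod 157)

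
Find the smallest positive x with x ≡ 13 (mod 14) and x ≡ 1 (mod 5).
41

Using Chinese Remainder Theorem:
M = 14 × 5 = 70
M1 = 5, M2 = 14
y1 = 5^(-1) mod 14 = 3
y2 = 14^(-1) mod 5 = 4
x = (13×5×3 + 1×14×4) mod 70 = 41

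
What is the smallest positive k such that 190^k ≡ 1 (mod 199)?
198

199 is prime, so ord(190) divides φ(199) = 198.
Divisors of 198: 1, 2, 3, 6, 9, 11, 18, 22, 33, 66, 99, 198.
Repeated squaring: 190^1 ≡ 190, 190^2 ≡ 81, 190^4 ≡ 193, 190^8 ≡ 36, 190^16 ≡ 102, 190^32 ≡ 56, 190^64 ≡ 151, 190^128 ≡ 115 (mod 199).
Test 190^d mod 199 for each divisor d in increasing order:
190^1 ≡ 190
190^2 ≡ 81
190^3 = 190^2·190^1 ≡ 67
190^6 = 190^4·190^2 ≡ 111
190^9 = 190^8·190^1 ≡ 74
190^11 = 190^8·190^2·190^1 ≡ 24
190^18 = 190^16·190^2 ≡ 103
190^22 = 190^16·190^4·190^2 ≡ 178
190^33 = 190^32·190^1 ≡ 93
190^66 = 190^64·190^2 ≡ 92
190^99 = 190^64·190^32·190^2·190^1 ≡ 198
190^198 = 190^128·190^64·190^4·190^2 ≡ 1  ← first divisor giving 1
The order is 198.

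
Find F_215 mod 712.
361

Matrix identity: Q^n = [[F_(n+1), F_n], [F_n, F_(n-1)]] with Q = [[1,1],[1,0]].
n = 215 = 11010111₂. Square-and-multiply, entries mod 712:
Q^1 = [[1,1],[1,0]]
Q^3 = (Q^1)²·Q = [[3,2],[2,1]]
Q^6 = (Q^3)² = [[13,8],[8,5]]
Q^13 = (Q^6)²·Q = [[377,233],[233,144]]
Q^26 = (Q^13)² = [[618,353],[353,265]]
Q^53 = (Q^26)²·Q = [[144,301],[301,555]]
Q^107 = (Q^53)²·Q = [[624,265],[265,359]]
Q^215 = (Q^107)²·Q = [[264,361],[361,615]]
F_215 mod 712 = Q^215[0][1] = 361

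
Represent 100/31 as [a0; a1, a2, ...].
[3; 4, 2, 3]

Euclidean algorithm steps:
100 = 3 × 31 + 7
31 = 4 × 7 + 3
7 = 2 × 3 + 1
3 = 3 × 1 + 0
Continued fraction: [3; 4, 2, 3]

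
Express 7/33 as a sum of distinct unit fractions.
1/5 + 1/83 + 1/13695

Greedy algorithm:
7/33: ceiling(33/7) = 5, use 1/5
2/165: ceiling(165/2) = 83, use 1/83
1/13695: ceiling(13695/1) = 13695, use 1/13695
Result: 7/33 = 1/5 + 1/83 + 1/13695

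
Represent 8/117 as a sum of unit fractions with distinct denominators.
1/15 + 1/585

Greedy algorithm:
8/117: ceiling(117/8) = 15, use 1/15
1/585: ceiling(585/1) = 585, use 1/585
Result: 8/117 = 1/15 + 1/585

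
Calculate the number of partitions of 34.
12310

p(n) counts ways to write n as a sum of positive integers (order ignored).
Euler's pentagonal recurrence: p(k) = p(k-1) + p(k-2) - p(k-5) - p(k-7) + p(k-12) + p(k-15) - ... (offsets j(3j∓1)/2, signs ++--, p(0)=1, p(<0)=0).
DP table for k = 0..33: p(0)=1, p(1)=1, p(2)=2, p(3)=3, p(4)=5, p(5)=7, p(6)=11, p(7)=15, p(8)=22, p(9)=30, p(10)=42, p(11)=56, p(12)=77, p(13)=101, p(14)=135, p(15)=176, p(16)=231, p(17)=297, p(18)=385, p(19)=490, p(20)=627, p(21)=792, p(22)=1002, p(23)=1255, p(24)=1575, p(25)=1958, p(26)=2436, p(27)=3010, p(28)=3718, p(29)=4565, p(30)=5604, p(31)=6842, p(32)=8349, p(33)=10143.
Final step: p(34) = p(33) + p(32) - p(29) - p(27) + p(22) + p(19) - p(12) - p(8)
= 10143 + 8349 - 4565 - 3010 + 1002 + 490 - 77 - 22
= 12310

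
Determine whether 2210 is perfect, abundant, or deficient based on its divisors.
abundant

Proper divisors of 2210: sum = 1 + 2 + 5 + 10 + 13 + 17 + 26 + 34 + 65 + 85 + 130 + 170 + 221 + 442 + 1105 = 2326
Since 2326 > 2210, 2210 is abundant.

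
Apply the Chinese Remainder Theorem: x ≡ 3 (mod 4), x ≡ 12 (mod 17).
63

Using Chinese Remainder Theorem:
M = 4 × 17 = 68
M1 = 17, M2 = 4
y1 = 17^(-1) mod 4 = 1
y2 = 4^(-1) mod 17 = 13
x = (3×17×1 + 12×4×13) mod 68 = 63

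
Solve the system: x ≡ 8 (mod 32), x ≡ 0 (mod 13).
104

Using Chinese Remainder Theorem:
M = 32 × 13 = 416
M1 = 13, M2 = 32
y1 = 13^(-1) mod 32 = 5
y2 = 32^(-1) mod 13 = 11
x = (8×13×5 + 0×32×11) mod 416 = 104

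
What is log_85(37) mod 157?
136

Baby-step giant-step with step n = ⌈√157⌉ = 13.
Baby steps 85^j mod 157 (j:value) for j=0..12: 0:1, 1:85, 2:3, 3:98, 4:9, 5:137, 6:27, 7:97, 8:81, 9:134, 10:86, 11:88, 12:101.
Giant-step multiplier: 85^(-13) ≡ 85^(156-13) = 85^143 ≡ 135 (mod 157).
Giant steps γ_i = 37·135^i mod 157: γ_0=37, γ_1=128, γ_2=10, γ_3=94, γ_4=130, γ_5=123, γ_6=120, γ_7=29, γ_8=147, γ_9=63, γ_10=27 (in table at j=6).
x = i·n + j = 10·13 + 6 = 136.
Check: 85^136 ≡ 37 (mod 157).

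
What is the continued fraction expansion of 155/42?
[3; 1, 2, 4, 3]

Euclidean algorithm steps:
155 = 3 × 42 + 29
42 = 1 × 29 + 13
29 = 2 × 13 + 3
13 = 4 × 3 + 1
3 = 3 × 1 + 0
Continued fraction: [3; 1, 2, 4, 3]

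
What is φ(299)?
264

299 = 13 × 23
φ(n) = n × ∏(1 - 1/p) for each prime p dividing n
φ(299) = 299 × (1 - 1/13) × (1 - 1/23) = 264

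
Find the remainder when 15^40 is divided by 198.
45

Repeated squaring. Binary of 40 = 101000.
15^1 ≡ 15 (mod 198); 15^2 ≡ 27 (mod 198); 15^4 ≡ 135 (mod 198); 15^8 ≡ 9 (mod 198); 15^16 ≡ 81 (mod 198); 15^32 ≡ 27 (mod 198)
15^40 = 15^8 × 15^32 ≡ 45 (mod 198)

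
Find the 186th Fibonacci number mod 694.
646

Matrix identity: Q^n = [[F_(n+1), F_n], [F_n, F_(n-1)]] with Q = [[1,1],[1,0]].
n = 186 = 10111010₂. Square-and-multiply, entries mod 694:
Q^1 = [[1,1],[1,0]]
Q^2 = (Q^1)² = [[2,1],[1,1]]
Q^5 = (Q^2)²·Q = [[8,5],[5,3]]
Q^11 = (Q^5)²·Q = [[144,89],[89,55]]
Q^23 = (Q^11)²·Q = [[564,203],[203,361]]
Q^46 = (Q^23)² = [[507,395],[395,112]]
Q^93 = (Q^46)²·Q = [[361,144],[144,217]]
Q^186 = (Q^93)² = [[459,646],[646,507]]
F_186 mod 694 = Q^186[0][1] = 646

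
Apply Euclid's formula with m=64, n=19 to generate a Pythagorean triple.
(3735, 2432, 4457)

Euclid's formula: a = m² - n², b = 2mn, c = m² + n²
m = 64, n = 19
a = 64² - 19² = 4096 - 361 = 3735
b = 2 × 64 × 19 = 2432
c = 64² + 19² = 4096 + 361 = 4457
Verification: 3735² + 2432² = 13950225 + 5914624 = 19864849 = 4457² ✓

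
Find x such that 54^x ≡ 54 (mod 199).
1

Baby-step giant-step with step n = ⌈√199⌉ = 15.
Baby steps 54^j mod 199 (j:value) for j=0..14: 0:1, 1:54, 2:130, 3:55, 4:184, 5:185, 6:40, 7:170, 8:26, 9:11, 10:196, 11:37, 12:8, 13:34, 14:45.
h = 54 is already in the table at j=1, so x = 1.
Check: 54^1 ≡ 54 (mod 199).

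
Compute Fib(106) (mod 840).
223

Matrix identity: Q^n = [[F_(n+1), F_n], [F_n, F_(n-1)]] with Q = [[1,1],[1,0]].
n = 106 = 1101010₂. Square-and-multiply, entries mod 840:
Q^1 = [[1,1],[1,0]]
Q^3 = (Q^1)²·Q = [[3,2],[2,1]]
Q^6 = (Q^3)² = [[13,8],[8,5]]
Q^13 = (Q^6)²·Q = [[377,233],[233,144]]
Q^26 = (Q^13)² = [[698,433],[433,265]]
Q^53 = (Q^26)²·Q = [[512,173],[173,339]]
Q^106 = (Q^53)² = [[593,223],[223,370]]
F_106 mod 840 = Q^106[0][1] = 223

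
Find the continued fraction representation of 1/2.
[0; 2]

Euclidean algorithm steps:
1 = 0 × 2 + 1
2 = 2 × 1 + 0
Continued fraction: [0; 2]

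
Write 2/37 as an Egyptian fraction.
1/19 + 1/703

Greedy algorithm:
2/37: ceiling(37/2) = 19, use 1/19
1/703: ceiling(703/1) = 703, use 1/703
Result: 2/37 = 1/19 + 1/703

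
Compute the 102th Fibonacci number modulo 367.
135

Matrix identity: Q^n = [[F_(n+1), F_n], [F_n, F_(n-1)]] with Q = [[1,1],[1,0]].
n = 102 = 1100110₂. Square-and-multiply, entries mod 367:
Q^1 = [[1,1],[1,0]]
Q^3 = (Q^1)²·Q = [[3,2],[2,1]]
Q^6 = (Q^3)² = [[13,8],[8,5]]
Q^12 = (Q^6)² = [[233,144],[144,89]]
Q^25 = (Q^12)²·Q = [[283,157],[157,126]]
Q^51 = (Q^25)²·Q = [[131,143],[143,355]]
Q^102 = (Q^51)² = [[176,135],[135,41]]
F_102 mod 367 = Q^102[0][1] = 135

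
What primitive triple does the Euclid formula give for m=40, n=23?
(1071, 1840, 2129)

Euclid's formula: a = m² - n², b = 2mn, c = m² + n²
m = 40, n = 23
a = 40² - 23² = 1600 - 529 = 1071
b = 2 × 40 × 23 = 1840
c = 40² + 23² = 1600 + 529 = 2129
Verification: 1071² + 1840² = 1147041 + 3385600 = 4532641 = 2129² ✓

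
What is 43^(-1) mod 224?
99

gcd(43, 224) = 1, so the inverse exists.
Extended Euclidean algorithm on (224, 43):
224 = 5 × 43 + 9  ⟹  9 = (1)·224 + (-5)·43
43 = 4 × 9 + 7  ⟹  7 = (-4)·224 + (21)·43
9 = 1 × 7 + 2  ⟹  2 = (5)·224 + (-26)·43
7 = 3 × 2 + 1  ⟹  1 = (-19)·224 + (99)·43
So (99)·43 ≡ 1 (mod 224), i.e. 43^(-1) ≡ 99 (mod 224).
Check: 43 × 99 = 4257 ≡ 1 (mod 224)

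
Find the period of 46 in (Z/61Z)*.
30

61 is prime, so ord(46) divides φ(61) = 60.
Divisors of 60: 1, 2, 3, 4, 5, 6, 10, 12, 15, 20, 30, 60.
Repeated squaring: 46^1 ≡ 46, 46^2 ≡ 42, 46^4 ≡ 56, 46^8 ≡ 25, 46^16 ≡ 15, 46^32 ≡ 42 (mod 61).
Test 46^d mod 61 for each divisor d in increasing order:
46^1 ≡ 46
46^2 ≡ 42
46^3 = 46^2·46^1 ≡ 41
46^4 ≡ 56
46^5 = 46^4·46^1 ≡ 14
46^6 = 46^4·46^2 ≡ 34
46^10 = 46^8·46^2 ≡ 13
46^12 = 46^8·46^4 ≡ 58
46^15 = 46^8·46^4·46^2·46^1 ≡ 60
46^20 = 46^16·46^4 ≡ 47
46^30 = 46^16·46^8·46^4·46^2 ≡ 1  ← first divisor giving 1
The order is 30.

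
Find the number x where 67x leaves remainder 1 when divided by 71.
53

gcd(67, 71) = 1, so the inverse exists.
Extended Euclidean algorithm on (71, 67):
71 = 1 × 67 + 4  ⟹  4 = (1)·71 + (-1)·67
67 = 16 × 4 + 3  ⟹  3 = (-16)·71 + (17)·67
4 = 1 × 3 + 1  ⟹  1 = (17)·71 + (-18)·67
So (-18)·67 ≡ 1 (mod 71), i.e. 67^(-1) ≡ -18 ≡ 53 (mod 71).
Check: 67 × 53 = 3551 ≡ 1 (mod 71)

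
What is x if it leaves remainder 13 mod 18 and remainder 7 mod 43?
265

Using Chinese Remainder Theorem:
M = 18 × 43 = 774
M1 = 43, M2 = 18
y1 = 43^(-1) mod 18 = 13
y2 = 18^(-1) mod 43 = 12
x = (13×43×13 + 7×18×12) mod 774 = 265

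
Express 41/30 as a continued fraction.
[1; 2, 1, 2, 1, 2]

Euclidean algorithm steps:
41 = 1 × 30 + 11
30 = 2 × 11 + 8
11 = 1 × 8 + 3
8 = 2 × 3 + 2
3 = 1 × 2 + 1
2 = 2 × 1 + 0
Continued fraction: [1; 2, 1, 2, 1, 2]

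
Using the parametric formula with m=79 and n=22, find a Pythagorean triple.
(5757, 3476, 6725)

Euclid's formula: a = m² - n², b = 2mn, c = m² + n²
m = 79, n = 22
a = 79² - 22² = 6241 - 484 = 5757
b = 2 × 79 × 22 = 3476
c = 79² + 22² = 6241 + 484 = 6725
Verification: 5757² + 3476² = 33143049 + 12082576 = 45225625 = 6725² ✓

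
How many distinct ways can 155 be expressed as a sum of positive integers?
66493182097

p(n) counts ways to write n as a sum of positive integers (order ignored).
Euler's pentagonal recurrence: p(k) = p(k-1) + p(k-2) - p(k-5) - p(k-7) + p(k-12) + p(k-15) - ... (offsets j(3j∓1)/2, signs ++--, p(0)=1, p(<0)=0).
DP table for k = 0..154: p(0)=1, p(1)=1, p(2)=2, p(3)=3, p(4)=5, p(5)=7, p(6)=11, p(7)=15, p(8)=22, p(9)=30, p(10)=42, p(11)=56, p(12)=77, p(13)=101, p(14)=135, p(15)=176, p(16)=231, p(17)=297, p(18)=385, p(19)=490, p(20)=627, p(21)=792, p(22)=1002, p(23)=1255, p(24)=1575, p(25)=1958, p(26)=2436, p(27)=3010, p(28)=3718, p(29)=4565, p(30)=5604, p(31)=6842, p(32)=8349, p(33)=10143, p(34)=12310, p(35)=14883, p(36)=17977, p(37)=21637, p(38)=26015, p(39)=31185, p(40)=37338, p(41)=44583, p(42)=53174, p(43)=63261, p(44)=75175, p(45)=89134, p(46)=105558, p(47)=124754, p(48)=147273, p(49)=173525, p(50)=204226, p(51)=239943, p(52)=281589, p(53)=329931, p(54)=386155, p(55)=451276, p(56)=526823, p(57)=614154, p(58)=715220, p(59)=831820, p(60)=966467, p(61)=1121505, p(62)=1300156, p(63)=1505499, p(64)=1741630, p(65)=2012558, p(66)=2323520, p(67)=2679689, p(68)=3087735, p(69)=3554345, p(70)=4087968, p(71)=4697205, p(72)=5392783, p(73)=6185689, p(74)=7089500, p(75)=8118264, p(76)=9289091, p(77)=10619863, p(78)=12132164, p(79)=13848650, p(80)=15796476, p(81)=18004327, p(82)=20506255, p(83)=23338469, p(84)=26543660, p(85)=30167357, p(86)=34262962, p(87)=38887673, p(88)=44108109, p(89)=49995925, p(90)=56634173, p(91)=64112359, p(92)=72533807, p(93)=82010177, p(94)=92669720, p(95)=104651419, p(96)=118114304, p(97)=133230930, p(98)=150198136, p(99)=169229875, p(100)=190569292, p(101)=214481126, p(102)=241265379, p(103)=271248950, p(104)=304801365, p(105)=342325709, p(106)=384276336, p(107)=431149389, p(108)=483502844, p(109)=541946240, p(110)=607163746, p(111)=679903203, p(112)=761002156, p(113)=851376628, p(114)=952050665, p(115)=1064144451, p(116)=1188908248, p(117)=1327710076, p(118)=1482074143, p(119)=1653668665, p(120)=1844349560, p(121)=2056148051, p(122)=2291320912, p(123)=2552338241, p(124)=2841940500, p(125)=3163127352, p(126)=3519222692, p(127)=3913864295, p(128)=4351078600, p(129)=4835271870, p(130)=5371315400, p(131)=5964539504, p(132)=6620830889, p(133)=7346629512, p(134)=8149040695, p(135)=9035836076, p(136)=10015581680, p(137)=11097645016, p(138)=12292341831, p(139)=13610949895, p(140)=15065878135, p(141)=16670689208, p(142)=18440293320, p(143)=20390982757, p(144)=22540654445, p(145)=24908858009, p(146)=27517052599, p(147)=30388671978, p(148)=33549419497, p(149)=37027355200, p(150)=40853235313, p(151)=45060624582, p(152)=49686288421, p(153)=54770336324, p(154)=60356673280.
Final step: p(155) = p(154) + p(153) - p(150) - p(148) + p(143) + p(140) - p(133) - p(129) + p(120) + p(115) - p(104) - p(98) + p(85) + p(78) - p(63) - p(55) + p(38) + p(29) - p(10) - p(0)
= 60356673280 + 54770336324 - 40853235313 - 33549419497 + 20390982757 + 15065878135 - 7346629512 - 4835271870 + 1844349560 + 1064144451 - 304801365 - 150198136 + 30167357 + 12132164 - 1505499 - 451276 + 26015 + 4565 - 42 - 1
= 66493182097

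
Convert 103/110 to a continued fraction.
[0; 1, 14, 1, 2, 2]

Euclidean algorithm steps:
103 = 0 × 110 + 103
110 = 1 × 103 + 7
103 = 14 × 7 + 5
7 = 1 × 5 + 2
5 = 2 × 2 + 1
2 = 2 × 1 + 0
Continued fraction: [0; 1, 14, 1, 2, 2]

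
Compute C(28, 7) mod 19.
17

Using Lucas' theorem:
Write n=28 and k=7 in base 19:
n in base 19: [1, 9]
k in base 19: [0, 7]
C(28,7) mod 19 = ∏ C(n_i, k_i) mod 19
Digit binomials (mod 19): C(1,0) = 1; C(9,7) = 36 ≡ 17
Product: 1 × 17 = 17 ≡ 17 (mod 19)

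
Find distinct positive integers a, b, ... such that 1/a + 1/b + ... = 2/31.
1/16 + 1/496

Greedy algorithm:
2/31: ceiling(31/2) = 16, use 1/16
1/496: ceiling(496/1) = 496, use 1/496
Result: 2/31 = 1/16 + 1/496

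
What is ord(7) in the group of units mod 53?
26

53 is prime, so ord(7) divides φ(53) = 52.
Divisors of 52: 1, 2, 4, 13, 26, 52.
Repeated squaring: 7^1 ≡ 7, 7^2 ≡ 49, 7^4 ≡ 16, 7^8 ≡ 44, 7^16 ≡ 28, 7^32 ≡ 42 (mod 53).
Test 7^d mod 53 for each divisor d in increasing order:
7^1 ≡ 7
7^2 ≡ 49
7^4 ≡ 16
7^13 = 7^8·7^4·7^1 ≡ 52
7^26 = 7^16·7^8·7^2 ≡ 1  ← first divisor giving 1
The order is 26.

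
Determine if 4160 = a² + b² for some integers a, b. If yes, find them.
8² + 64² (a=8, b=64)

Factorization: 4160 = 2^6 × 5 × 13
By Fermat: n is sum of two squares iff every prime p ≡ 3 (mod 4) appears to even power.
All primes ≡ 3 (mod 4) appear to even power.
Search a = 0, 1, 2, … for 4160 - a² a perfect square: first hit at a = 8: 4160 - 64 = 4096 = 64².
4160 = 8² + 64² = 64 + 4096 ✓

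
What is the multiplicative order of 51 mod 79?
39

79 is prime, so ord(51) divides φ(79) = 78.
Divisors of 78: 1, 2, 3, 6, 13, 26, 39, 78.
Repeated squaring: 51^1 ≡ 51, 51^2 ≡ 73, 51^4 ≡ 36, 51^8 ≡ 32, 51^16 ≡ 76, 51^32 ≡ 9, 51^64 ≡ 2 (mod 79).
Test 51^d mod 79 for each divisor d in increasing order:
51^1 ≡ 51
51^2 ≡ 73
51^3 = 51^2·51^1 ≡ 10
51^6 = 51^4·51^2 ≡ 21
51^13 = 51^8·51^4·51^1 ≡ 55
51^26 = 51^16·51^8·51^2 ≡ 23
51^39 = 51^32·51^4·51^2·51^1 ≡ 1  ← first divisor giving 1
The order is 39.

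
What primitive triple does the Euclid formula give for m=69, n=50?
(2261, 6900, 7261)

Euclid's formula: a = m² - n², b = 2mn, c = m² + n²
m = 69, n = 50
a = 69² - 50² = 4761 - 2500 = 2261
b = 2 × 69 × 50 = 6900
c = 69² + 50² = 4761 + 2500 = 7261
Verification: 2261² + 6900² = 5112121 + 47610000 = 52722121 = 7261² ✓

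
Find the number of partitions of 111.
679903203

p(n) counts ways to write n as a sum of positive integers (order ignored).
Euler's pentagonal recurrence: p(k) = p(k-1) + p(k-2) - p(k-5) - p(k-7) + p(k-12) + p(k-15) - ... (offsets j(3j∓1)/2, signs ++--, p(0)=1, p(<0)=0).
DP table for k = 0..110: p(0)=1, p(1)=1, p(2)=2, p(3)=3, p(4)=5, p(5)=7, p(6)=11, p(7)=15, p(8)=22, p(9)=30, p(10)=42, p(11)=56, p(12)=77, p(13)=101, p(14)=135, p(15)=176, p(16)=231, p(17)=297, p(18)=385, p(19)=490, p(20)=627, p(21)=792, p(22)=1002, p(23)=1255, p(24)=1575, p(25)=1958, p(26)=2436, p(27)=3010, p(28)=3718, p(29)=4565, p(30)=5604, p(31)=6842, p(32)=8349, p(33)=10143, p(34)=12310, p(35)=14883, p(36)=17977, p(37)=21637, p(38)=26015, p(39)=31185, p(40)=37338, p(41)=44583, p(42)=53174, p(43)=63261, p(44)=75175, p(45)=89134, p(46)=105558, p(47)=124754, p(48)=147273, p(49)=173525, p(50)=204226, p(51)=239943, p(52)=281589, p(53)=329931, p(54)=386155, p(55)=451276, p(56)=526823, p(57)=614154, p(58)=715220, p(59)=831820, p(60)=966467, p(61)=1121505, p(62)=1300156, p(63)=1505499, p(64)=1741630, p(65)=2012558, p(66)=2323520, p(67)=2679689, p(68)=3087735, p(69)=3554345, p(70)=4087968, p(71)=4697205, p(72)=5392783, p(73)=6185689, p(74)=7089500, p(75)=8118264, p(76)=9289091, p(77)=10619863, p(78)=12132164, p(79)=13848650, p(80)=15796476, p(81)=18004327, p(82)=20506255, p(83)=23338469, p(84)=26543660, p(85)=30167357, p(86)=34262962, p(87)=38887673, p(88)=44108109, p(89)=49995925, p(90)=56634173, p(91)=64112359, p(92)=72533807, p(93)=82010177, p(94)=92669720, p(95)=104651419, p(96)=118114304, p(97)=133230930, p(98)=150198136, p(99)=169229875, p(100)=190569292, p(101)=214481126, p(102)=241265379, p(103)=271248950, p(104)=304801365, p(105)=342325709, p(106)=384276336, p(107)=431149389, p(108)=483502844, p(109)=541946240, p(110)=607163746.
Final step: p(111) = p(110) + p(109) - p(106) - p(104) + p(99) + p(96) - p(89) - p(85) + p(76) + p(71) - p(60) - p(54) + p(41) + p(34) - p(19) - p(11)
= 607163746 + 541946240 - 384276336 - 304801365 + 169229875 + 118114304 - 49995925 - 30167357 + 9289091 + 4697205 - 966467 - 386155 + 44583 + 12310 - 490 - 56
= 679903203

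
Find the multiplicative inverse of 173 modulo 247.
10

gcd(173, 247) = 1, so the inverse exists.
Extended Euclidean algorithm on (247, 173):
247 = 1 × 173 + 74  ⟹  74 = (1)·247 + (-1)·173
173 = 2 × 74 + 25  ⟹  25 = (-2)·247 + (3)·173
74 = 2 × 25 + 24  ⟹  24 = (5)·247 + (-7)·173
25 = 1 × 24 + 1  ⟹  1 = (-7)·247 + (10)·173
So (10)·173 ≡ 1 (mod 247), i.e. 173^(-1) ≡ 10 (mod 247).
Check: 173 × 10 = 1730 ≡ 1 (mod 247)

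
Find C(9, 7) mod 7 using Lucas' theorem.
1

Using Lucas' theorem:
Write n=9 and k=7 in base 7:
n in base 7: [1, 2]
k in base 7: [1, 0]
C(9,7) mod 7 = ∏ C(n_i, k_i) mod 7
Digit binomials (mod 7): C(1,1) = 1; C(2,0) = 1
Product: 1 × 1 = 1 ≡ 1 (mod 7)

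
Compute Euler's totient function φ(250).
100

250 = 2 × 5^3
φ(n) = n × ∏(1 - 1/p) for each prime p dividing n
φ(250) = 250 × (1 - 1/2) × (1 - 1/5) = 100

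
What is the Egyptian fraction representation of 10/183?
1/19 + 1/497 + 1/864035 + 1/1493112098415

Greedy algorithm:
10/183: ceiling(183/10) = 19, use 1/19
7/3477: ceiling(3477/7) = 497, use 1/497
2/1728069: ceiling(1728069/2) = 864035, use 1/864035
1/1493112098415: ceiling(1493112098415/1) = 1493112098415, use 1/1493112098415
Result: 10/183 = 1/19 + 1/497 + 1/864035 + 1/1493112098415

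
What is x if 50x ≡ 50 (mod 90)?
x ≡ 1 (mod 9)

gcd(50, 90) = 10, which divides 50, so solutions exist.
Divide through by 10: 5x ≡ 5 (mod 9).
Find 5^(-1) mod 9 by the extended Euclidean algorithm:
9 = 1 × 5 + 4  ⟹  4 = (1)·9 + (-1)·5
5 = 1 × 4 + 1  ⟹  1 = (-1)·9 + (2)·5
So (2)·5 ≡ 1 (mod 9), i.e. 5^(-1) ≡ 2 (mod 9).
x ≡ 2 × 5 = 10 ≡ 1 (mod 9).
Check: 50 × 1 = 50 ≡ 50 (mod 90).
x ≡ 1 (mod 9), giving 10 solutions mod 90.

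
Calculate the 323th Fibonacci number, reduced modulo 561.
35

Matrix identity: Q^n = [[F_(n+1), F_n], [F_n, F_(n-1)]] with Q = [[1,1],[1,0]].
n = 323 = 101000011₂. Square-and-multiply, entries mod 561:
Q^1 = [[1,1],[1,0]]
Q^2 = (Q^1)² = [[2,1],[1,1]]
Q^5 = (Q^2)²·Q = [[8,5],[5,3]]
Q^10 = (Q^5)² = [[89,55],[55,34]]
Q^20 = (Q^10)² = [[287,33],[33,254]]
Q^40 = (Q^20)² = [[430,462],[462,529]]
Q^80 = (Q^40)² = [[34,429],[429,166]]
Q^161 = (Q^80)²·Q = [[34,67],[67,528]]
Q^323 = (Q^161)²·Q = [[102,35],[35,67]]
F_323 mod 561 = Q^323[0][1] = 35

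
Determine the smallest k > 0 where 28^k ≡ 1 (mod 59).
29

59 is prime, so ord(28) divides φ(59) = 58.
Divisors of 58: 1, 2, 29, 58.
Repeated squaring: 28^1 ≡ 28, 28^2 ≡ 17, 28^4 ≡ 53, 28^8 ≡ 36, 28^16 ≡ 57, 28^32 ≡ 4 (mod 59).
Test 28^d mod 59 for each divisor d in increasing order:
28^1 ≡ 28
28^2 ≡ 17
28^29 = 28^16·28^8·28^4·28^1 ≡ 1  ← first divisor giving 1
The order is 29.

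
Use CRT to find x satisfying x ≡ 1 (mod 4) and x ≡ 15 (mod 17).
49

Using Chinese Remainder Theorem:
M = 4 × 17 = 68
M1 = 17, M2 = 4
y1 = 17^(-1) mod 4 = 1
y2 = 4^(-1) mod 17 = 13
x = (1×17×1 + 15×4×13) mod 68 = 49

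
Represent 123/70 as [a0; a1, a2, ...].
[1; 1, 3, 8, 2]

Euclidean algorithm steps:
123 = 1 × 70 + 53
70 = 1 × 53 + 17
53 = 3 × 17 + 2
17 = 8 × 2 + 1
2 = 2 × 1 + 0
Continued fraction: [1; 1, 3, 8, 2]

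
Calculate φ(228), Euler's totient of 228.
72

228 = 2^2 × 3 × 19
φ(n) = n × ∏(1 - 1/p) for each prime p dividing n
φ(228) = 228 × (1 - 1/2) × (1 - 1/3) × (1 - 1/19) = 72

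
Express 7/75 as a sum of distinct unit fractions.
1/11 + 1/413 + 1/340725

Greedy algorithm:
7/75: ceiling(75/7) = 11, use 1/11
2/825: ceiling(825/2) = 413, use 1/413
1/340725: ceiling(340725/1) = 340725, use 1/340725
Result: 7/75 = 1/11 + 1/413 + 1/340725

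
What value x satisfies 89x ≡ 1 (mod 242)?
155

gcd(89, 242) = 1, so the inverse exists.
Extended Euclidean algorithm on (242, 89):
242 = 2 × 89 + 64  ⟹  64 = (1)·242 + (-2)·89
89 = 1 × 64 + 25  ⟹  25 = (-1)·242 + (3)·89
64 = 2 × 25 + 14  ⟹  14 = (3)·242 + (-8)·89
25 = 1 × 14 + 11  ⟹  11 = (-4)·242 + (11)·89
14 = 1 × 11 + 3  ⟹  3 = (7)·242 + (-19)·89
11 = 3 × 3 + 2  ⟹  2 = (-25)·242 + (68)·89
3 = 1 × 2 + 1  ⟹  1 = (32)·242 + (-87)·89
So (-87)·89 ≡ 1 (mod 242), i.e. 89^(-1) ≡ -87 ≡ 155 (mod 242).
Check: 89 × 155 = 13795 ≡ 1 (mod 242)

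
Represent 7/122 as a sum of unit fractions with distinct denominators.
1/18 + 1/549

Greedy algorithm:
7/122: ceiling(122/7) = 18, use 1/18
1/549: ceiling(549/1) = 549, use 1/549
Result: 7/122 = 1/18 + 1/549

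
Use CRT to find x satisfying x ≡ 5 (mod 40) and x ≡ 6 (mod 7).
125

Using Chinese Remainder Theorem:
M = 40 × 7 = 280
M1 = 7, M2 = 40
y1 = 7^(-1) mod 40 = 23
y2 = 40^(-1) mod 7 = 3
x = (5×7×23 + 6×40×3) mod 280 = 125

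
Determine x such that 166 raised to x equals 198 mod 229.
191

Baby-step giant-step with step n = ⌈√229⌉ = 16.
Baby steps 166^j mod 229 (j:value) for j=0..15: 0:1, 1:166, 2:76, 3:21, 4:51, 5:222, 6:212, 7:155, 8:82, 9:101, 10:49, 11:119, 12:60, 13:113, 14:209, 15:115.
Giant-step multiplier: 166^(-16) ≡ 166^(228-16) = 166^212 ≡ 149 (mod 229).
Giant steps γ_i = 198·149^i mod 229: γ_0=198, γ_1=190, γ_2=143, γ_3=10, γ_4=116, γ_5=109, γ_6=211, γ_7=66, γ_8=216, γ_9=124, γ_10=156, γ_11=115 (in table at j=15).
x = i·n + j = 11·16 + 15 = 191.
Check: 166^191 ≡ 198 (mod 229).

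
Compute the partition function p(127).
3913864295

p(n) counts ways to write n as a sum of positive integers (order ignored).
Euler's pentagonal recurrence: p(k) = p(k-1) + p(k-2) - p(k-5) - p(k-7) + p(k-12) + p(k-15) - ... (offsets j(3j∓1)/2, signs ++--, p(0)=1, p(<0)=0).
DP table for k = 0..126: p(0)=1, p(1)=1, p(2)=2, p(3)=3, p(4)=5, p(5)=7, p(6)=11, p(7)=15, p(8)=22, p(9)=30, p(10)=42, p(11)=56, p(12)=77, p(13)=101, p(14)=135, p(15)=176, p(16)=231, p(17)=297, p(18)=385, p(19)=490, p(20)=627, p(21)=792, p(22)=1002, p(23)=1255, p(24)=1575, p(25)=1958, p(26)=2436, p(27)=3010, p(28)=3718, p(29)=4565, p(30)=5604, p(31)=6842, p(32)=8349, p(33)=10143, p(34)=12310, p(35)=14883, p(36)=17977, p(37)=21637, p(38)=26015, p(39)=31185, p(40)=37338, p(41)=44583, p(42)=53174, p(43)=63261, p(44)=75175, p(45)=89134, p(46)=105558, p(47)=124754, p(48)=147273, p(49)=173525, p(50)=204226, p(51)=239943, p(52)=281589, p(53)=329931, p(54)=386155, p(55)=451276, p(56)=526823, p(57)=614154, p(58)=715220, p(59)=831820, p(60)=966467, p(61)=1121505, p(62)=1300156, p(63)=1505499, p(64)=1741630, p(65)=2012558, p(66)=2323520, p(67)=2679689, p(68)=3087735, p(69)=3554345, p(70)=4087968, p(71)=4697205, p(72)=5392783, p(73)=6185689, p(74)=7089500, p(75)=8118264, p(76)=9289091, p(77)=10619863, p(78)=12132164, p(79)=13848650, p(80)=15796476, p(81)=18004327, p(82)=20506255, p(83)=23338469, p(84)=26543660, p(85)=30167357, p(86)=34262962, p(87)=38887673, p(88)=44108109, p(89)=49995925, p(90)=56634173, p(91)=64112359, p(92)=72533807, p(93)=82010177, p(94)=92669720, p(95)=104651419, p(96)=118114304, p(97)=133230930, p(98)=150198136, p(99)=169229875, p(100)=190569292, p(101)=214481126, p(102)=241265379, p(103)=271248950, p(104)=304801365, p(105)=342325709, p(106)=384276336, p(107)=431149389, p(108)=483502844, p(109)=541946240, p(110)=607163746, p(111)=679903203, p(112)=761002156, p(113)=851376628, p(114)=952050665, p(115)=1064144451, p(116)=1188908248, p(117)=1327710076, p(118)=1482074143, p(119)=1653668665, p(120)=1844349560, p(121)=2056148051, p(122)=2291320912, p(123)=2552338241, p(124)=2841940500, p(125)=3163127352, p(126)=3519222692.
Final step: p(127) = p(126) + p(125) - p(122) - p(120) + p(115) + p(112) - p(105) - p(101) + p(92) + p(87) - p(76) - p(70) + p(57) + p(50) - p(35) - p(27) + p(10) + p(1)
= 3519222692 + 3163127352 - 2291320912 - 1844349560 + 1064144451 + 761002156 - 342325709 - 214481126 + 72533807 + 38887673 - 9289091 - 4087968 + 614154 + 204226 - 14883 - 3010 + 42 + 1
= 3913864295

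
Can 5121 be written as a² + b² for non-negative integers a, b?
39² + 60² (a=39, b=60)

Factorization: 5121 = 3^2 × 569
By Fermat: n is sum of two squares iff every prime p ≡ 3 (mod 4) appears to even power.
All primes ≡ 3 (mod 4) appear to even power.
Search a = 0, 1, 2, … for 5121 - a² a perfect square: first hit at a = 39: 5121 - 1521 = 3600 = 60².
5121 = 39² + 60² = 1521 + 3600 ✓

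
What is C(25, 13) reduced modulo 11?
6

Using Lucas' theorem:
Write n=25 and k=13 in base 11:
n in base 11: [2, 3]
k in base 11: [1, 2]
C(25,13) mod 11 = ∏ C(n_i, k_i) mod 11
Digit binomials (mod 11): C(2,1) = 2; C(3,2) = 3
Product: 2 × 3 = 6 ≡ 6 (mod 11)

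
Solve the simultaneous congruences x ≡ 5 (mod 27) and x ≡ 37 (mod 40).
437

Using Chinese Remainder Theorem:
M = 27 × 40 = 1080
M1 = 40, M2 = 27
y1 = 40^(-1) mod 27 = 25
y2 = 27^(-1) mod 40 = 3
x = (5×40×25 + 37×27×3) mod 1080 = 437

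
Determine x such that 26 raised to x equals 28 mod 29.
14

Baby-step giant-step with step n = ⌈√29⌉ = 6.
Baby steps 26^j mod 29 (j:value) for j=0..5: 0:1, 1:26, 2:9, 3:2, 4:23, 5:18.
Giant-step multiplier: 26^(-6) ≡ 26^(28-6) = 26^22 ≡ 22 (mod 29).
Giant steps γ_i = 28·22^i mod 29: γ_0=28, γ_1=7, γ_2=9 (in table at j=2).
x = i·n + j = 2·6 + 2 = 14.
Check: 26^14 ≡ 28 (mod 29).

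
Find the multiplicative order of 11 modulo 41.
40

41 is prime, so ord(11) divides φ(41) = 40.
Divisors of 40: 1, 2, 4, 5, 8, 10, 20, 40.
Repeated squaring: 11^1 ≡ 11, 11^2 ≡ 39, 11^4 ≡ 4, 11^8 ≡ 16, 11^16 ≡ 10, 11^32 ≡ 18 (mod 41).
Test 11^d mod 41 for each divisor d in increasing order:
11^1 ≡ 11
11^2 ≡ 39
11^4 ≡ 4
11^5 = 11^4·11^1 ≡ 3
11^8 ≡ 16
11^10 = 11^8·11^2 ≡ 9
11^20 = 11^16·11^4 ≡ 40
11^40 = 11^32·11^8 ≡ 1  ← first divisor giving 1
The order is 40.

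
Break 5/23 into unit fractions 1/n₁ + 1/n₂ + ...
1/5 + 1/58 + 1/6670

Greedy algorithm:
5/23: ceiling(23/5) = 5, use 1/5
2/115: ceiling(115/2) = 58, use 1/58
1/6670: ceiling(6670/1) = 6670, use 1/6670
Result: 5/23 = 1/5 + 1/58 + 1/6670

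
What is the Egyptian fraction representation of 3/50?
1/17 + 1/850

Greedy algorithm:
3/50: ceiling(50/3) = 17, use 1/17
1/850: ceiling(850/1) = 850, use 1/850
Result: 3/50 = 1/17 + 1/850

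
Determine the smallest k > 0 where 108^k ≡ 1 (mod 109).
2

109 is prime, so ord(108) divides φ(109) = 108.
Divisors of 108: 1, 2, 3, 4, 6, 9, 12, 18, 27, 36, 54, 108.
Repeated squaring: 108^1 ≡ 108, 108^2 ≡ 1, 108^4 ≡ 1, 108^8 ≡ 1, 108^16 ≡ 1, 108^32 ≡ 1, 108^64 ≡ 1 (mod 109).
Test 108^d mod 109 for each divisor d in increasing order:
108^1 ≡ 108
108^2 ≡ 1  ← first divisor giving 1
The order is 2.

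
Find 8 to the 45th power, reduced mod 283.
84

Repeated squaring. Binary of 45 = 101101.
8^1 ≡ 8 (mod 283); 8^2 ≡ 64 (mod 283); 8^4 ≡ 134 (mod 283); 8^8 ≡ 127 (mod 283); 8^16 ≡ 281 (mod 283); 8^32 ≡ 4 (mod 283)
8^45 = 8^1 × 8^4 × 8^8 × 8^32 ≡ 84 (mod 283)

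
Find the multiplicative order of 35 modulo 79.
78

79 is prime, so ord(35) divides φ(79) = 78.
Divisors of 78: 1, 2, 3, 6, 13, 26, 39, 78.
Repeated squaring: 35^1 ≡ 35, 35^2 ≡ 40, 35^4 ≡ 20, 35^8 ≡ 5, 35^16 ≡ 25, 35^32 ≡ 72, 35^64 ≡ 49 (mod 79).
Test 35^d mod 79 for each divisor d in increasing order:
35^1 ≡ 35
35^2 ≡ 40
35^3 = 35^2·35^1 ≡ 57
35^6 = 35^4·35^2 ≡ 10
35^13 = 35^8·35^4·35^1 ≡ 24
35^26 = 35^16·35^8·35^2 ≡ 23
35^39 = 35^32·35^4·35^2·35^1 ≡ 78
35^78 = 35^64·35^8·35^4·35^2 ≡ 1  ← first divisor giving 1
The order is 78.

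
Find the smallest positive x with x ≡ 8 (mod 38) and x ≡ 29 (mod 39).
692

Using Chinese Remainder Theorem:
M = 38 × 39 = 1482
M1 = 39, M2 = 38
y1 = 39^(-1) mod 38 = 1
y2 = 38^(-1) mod 39 = 38
x = (8×39×1 + 29×38×38) mod 1482 = 692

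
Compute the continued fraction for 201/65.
[3; 10, 1, 5]

Euclidean algorithm steps:
201 = 3 × 65 + 6
65 = 10 × 6 + 5
6 = 1 × 5 + 1
5 = 5 × 1 + 0
Continued fraction: [3; 10, 1, 5]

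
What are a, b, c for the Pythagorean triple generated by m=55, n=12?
(2881, 1320, 3169)

Euclid's formula: a = m² - n², b = 2mn, c = m² + n²
m = 55, n = 12
a = 55² - 12² = 3025 - 144 = 2881
b = 2 × 55 × 12 = 1320
c = 55² + 12² = 3025 + 144 = 3169
Verification: 2881² + 1320² = 8300161 + 1742400 = 10042561 = 3169² ✓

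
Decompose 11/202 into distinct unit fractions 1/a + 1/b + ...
1/19 + 1/549 + 1/421413 + 1/295981106202

Greedy algorithm:
11/202: ceiling(202/11) = 19, use 1/19
7/3838: ceiling(3838/7) = 549, use 1/549
5/2107062: ceiling(2107062/5) = 421413, use 1/421413
1/295981106202: ceiling(295981106202/1) = 295981106202, use 1/295981106202
Result: 11/202 = 1/19 + 1/549 + 1/421413 + 1/295981106202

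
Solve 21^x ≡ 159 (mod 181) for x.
63

Baby-step giant-step with step n = ⌈√181⌉ = 14.
Baby steps 21^j mod 181 (j:value) for j=0..13: 0:1, 1:21, 2:79, 3:30, 4:87, 5:17, 6:176, 7:76, 8:148, 9:31, 10:108, 11:96, 12:25, 13:163.
Giant-step multiplier: 21^(-14) ≡ 21^(180-14) = 21^166 ≡ 147 (mod 181).
Giant steps γ_i = 159·147^i mod 181: γ_0=159, γ_1=24, γ_2=89, γ_3=51, γ_4=76 (in table at j=7).
x = i·n + j = 4·14 + 7 = 63.
Check: 21^63 ≡ 159 (mod 181).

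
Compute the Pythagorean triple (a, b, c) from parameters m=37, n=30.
(469, 2220, 2269)

Euclid's formula: a = m² - n², b = 2mn, c = m² + n²
m = 37, n = 30
a = 37² - 30² = 1369 - 900 = 469
b = 2 × 37 × 30 = 2220
c = 37² + 30² = 1369 + 900 = 2269
Verification: 469² + 2220² = 219961 + 4928400 = 5148361 = 2269² ✓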